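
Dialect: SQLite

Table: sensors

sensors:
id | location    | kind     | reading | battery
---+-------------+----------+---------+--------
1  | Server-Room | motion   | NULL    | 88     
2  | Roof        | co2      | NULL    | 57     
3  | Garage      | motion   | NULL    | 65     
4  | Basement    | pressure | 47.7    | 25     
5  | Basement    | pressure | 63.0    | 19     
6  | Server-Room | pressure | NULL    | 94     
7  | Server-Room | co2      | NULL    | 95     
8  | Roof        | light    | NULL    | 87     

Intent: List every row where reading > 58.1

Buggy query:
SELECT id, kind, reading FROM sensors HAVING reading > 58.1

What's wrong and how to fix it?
Bug: HAVING filters the output of aggregation, but this query has no GROUP BY and no aggregate functions, so SQLite rejects it (HAVING clause on a non-aggregate query); the condition here is per row

Fix: Use WHERE for row-level filtering

Corrected query:
SELECT id, kind, reading FROM sensors WHERE reading > 58.1

Result:
id | kind     | reading
---+----------+--------
5  | pressure | 63     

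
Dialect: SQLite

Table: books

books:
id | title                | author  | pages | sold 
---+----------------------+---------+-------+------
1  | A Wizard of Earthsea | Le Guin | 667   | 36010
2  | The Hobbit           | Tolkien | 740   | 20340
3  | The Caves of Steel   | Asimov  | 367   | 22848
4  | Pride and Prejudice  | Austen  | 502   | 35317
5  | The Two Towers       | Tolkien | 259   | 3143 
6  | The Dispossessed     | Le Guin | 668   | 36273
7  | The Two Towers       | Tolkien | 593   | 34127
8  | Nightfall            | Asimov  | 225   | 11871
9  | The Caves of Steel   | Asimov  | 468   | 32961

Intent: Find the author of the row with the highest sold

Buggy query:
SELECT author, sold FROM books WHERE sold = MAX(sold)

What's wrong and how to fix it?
Bug: MAX(sold) is an aggregate and cannot be used directly in WHERE

Fix: Use a subquery: WHERE sold = (SELECT MAX(sold) FROM books)

Corrected query:
SELECT author, sold FROM books WHERE sold = (SELECT MAX(sold) FROM books)

Result:
author  | sold 
--------+------
Le Guin | 36273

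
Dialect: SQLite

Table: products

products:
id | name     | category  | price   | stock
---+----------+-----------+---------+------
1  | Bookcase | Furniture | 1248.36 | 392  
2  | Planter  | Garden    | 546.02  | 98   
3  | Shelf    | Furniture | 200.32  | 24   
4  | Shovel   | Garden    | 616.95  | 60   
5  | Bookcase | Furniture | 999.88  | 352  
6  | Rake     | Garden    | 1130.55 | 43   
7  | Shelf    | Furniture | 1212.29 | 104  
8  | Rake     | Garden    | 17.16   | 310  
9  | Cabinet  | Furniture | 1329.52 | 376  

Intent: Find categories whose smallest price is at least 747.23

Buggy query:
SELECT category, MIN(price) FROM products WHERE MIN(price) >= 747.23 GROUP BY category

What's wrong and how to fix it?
Bug: Aggregates like MIN are computed per group after WHERE runs

Fix: Use HAVING for the per-group MIN condition

Corrected query:
SELECT category, MIN(price) FROM products GROUP BY category HAVING MIN(price) >= 747.23

Result:
(no rows)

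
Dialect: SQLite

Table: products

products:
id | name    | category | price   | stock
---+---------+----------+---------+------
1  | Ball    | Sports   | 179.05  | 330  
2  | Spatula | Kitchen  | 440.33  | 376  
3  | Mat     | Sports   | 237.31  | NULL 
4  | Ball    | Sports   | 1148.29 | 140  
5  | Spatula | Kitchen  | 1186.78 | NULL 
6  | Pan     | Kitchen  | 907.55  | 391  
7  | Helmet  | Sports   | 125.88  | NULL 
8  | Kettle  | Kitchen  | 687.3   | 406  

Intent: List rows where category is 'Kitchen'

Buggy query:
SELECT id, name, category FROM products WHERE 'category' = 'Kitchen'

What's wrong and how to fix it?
Bug: Single quotes denote string literals in SQL; the column name is being compared as a constant string

Fix: Remove the quotes around the column name (or use double quotes for an identifier)

Corrected query:
SELECT id, name, category FROM products WHERE category = 'Kitchen'

Result:
id | name    | category
---+---------+---------
2  | Spatula | Kitchen 
5  | Spatula | Kitchen 
6  | Pan     | Kitchen 
8  | Kettle  | Kitchen 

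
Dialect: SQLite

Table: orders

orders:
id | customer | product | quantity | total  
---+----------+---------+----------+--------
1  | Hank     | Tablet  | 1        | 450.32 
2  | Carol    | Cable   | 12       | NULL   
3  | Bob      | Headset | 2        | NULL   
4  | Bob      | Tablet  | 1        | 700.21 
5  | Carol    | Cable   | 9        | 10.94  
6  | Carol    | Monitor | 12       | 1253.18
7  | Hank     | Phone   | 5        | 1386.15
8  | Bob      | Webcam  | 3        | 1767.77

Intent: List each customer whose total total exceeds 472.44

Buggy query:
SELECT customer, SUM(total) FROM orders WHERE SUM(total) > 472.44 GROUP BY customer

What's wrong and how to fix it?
Bug: WHERE runs before GROUP BY, so aggregates aren't available there

Fix: Use HAVING (which filters groups after aggregation) instead of WHERE

Corrected query:
SELECT customer, SUM(total) FROM orders GROUP BY customer HAVING SUM(total) > 472.44

Result:
customer | SUM(total)
---------+-----------
Bob      | 2467.98   
Carol    | 1264.12   
Hank     | 1836.47   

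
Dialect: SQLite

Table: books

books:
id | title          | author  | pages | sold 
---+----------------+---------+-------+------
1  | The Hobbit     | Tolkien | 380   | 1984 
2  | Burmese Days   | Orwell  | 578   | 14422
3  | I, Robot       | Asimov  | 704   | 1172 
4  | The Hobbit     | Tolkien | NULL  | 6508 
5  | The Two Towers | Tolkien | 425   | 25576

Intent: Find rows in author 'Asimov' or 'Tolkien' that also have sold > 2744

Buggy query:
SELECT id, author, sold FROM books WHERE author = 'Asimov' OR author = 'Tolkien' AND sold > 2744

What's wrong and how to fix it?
Bug: AND binds tighter than OR, so this parses as author = 'Asimov' OR (author = 'Tolkien' AND sold > 2744)

Fix: Add parentheses around the OR so the AND applies to both alternatives

Corrected query:
SELECT id, author, sold FROM books WHERE (author = 'Asimov' OR author = 'Tolkien') AND sold > 2744

Result:
id | author  | sold 
---+---------+------
4  | Tolkien | 6508 
5  | Tolkien | 25576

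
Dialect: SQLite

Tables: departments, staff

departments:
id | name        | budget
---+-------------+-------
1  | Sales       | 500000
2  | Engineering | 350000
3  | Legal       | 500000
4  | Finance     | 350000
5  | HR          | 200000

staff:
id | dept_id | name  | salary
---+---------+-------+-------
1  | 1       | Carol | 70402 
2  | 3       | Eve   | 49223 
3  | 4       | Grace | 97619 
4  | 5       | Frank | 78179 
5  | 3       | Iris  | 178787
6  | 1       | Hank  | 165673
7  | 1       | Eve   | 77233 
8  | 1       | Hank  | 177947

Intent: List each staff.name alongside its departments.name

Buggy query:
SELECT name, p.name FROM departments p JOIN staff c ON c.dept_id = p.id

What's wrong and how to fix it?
Bug: 'name' exists in both joined tables, so the database can't tell which one is meant

Fix: Qualify the column with its table alias (c.name)

Corrected query:
SELECT c.name, p.name FROM departments p JOIN staff c ON c.dept_id = p.id

Result:
name  | name   
------+--------
Carol | Sales  
Eve   | Legal  
Grace | Finance
Frank | HR     
Iris  | Legal  
Hank  | Sales  
Eve   | Sales  
Hank  | Sales  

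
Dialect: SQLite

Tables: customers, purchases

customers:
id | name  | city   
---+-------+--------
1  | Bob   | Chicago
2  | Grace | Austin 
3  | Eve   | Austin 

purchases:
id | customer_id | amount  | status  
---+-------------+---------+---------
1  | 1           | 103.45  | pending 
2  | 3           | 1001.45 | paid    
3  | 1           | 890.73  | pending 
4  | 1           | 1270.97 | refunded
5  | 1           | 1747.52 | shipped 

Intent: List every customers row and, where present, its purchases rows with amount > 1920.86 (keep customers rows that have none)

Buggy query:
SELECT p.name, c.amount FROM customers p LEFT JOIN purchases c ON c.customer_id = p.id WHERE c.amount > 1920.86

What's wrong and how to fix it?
Bug: A WHERE condition on the right-hand table after LEFT JOIN drops unmatched parents

Fix: Put 'c.amount > 1920.86' in the JOIN's ON clause instead of WHERE

Corrected query:
SELECT p.name, c.amount FROM customers p LEFT JOIN purchases c ON c.customer_id = p.id AND c.amount > 1920.86

Result:
name  | amount
------+-------
Bob   | NULL  
Grace | NULL  
Eve   | NULL  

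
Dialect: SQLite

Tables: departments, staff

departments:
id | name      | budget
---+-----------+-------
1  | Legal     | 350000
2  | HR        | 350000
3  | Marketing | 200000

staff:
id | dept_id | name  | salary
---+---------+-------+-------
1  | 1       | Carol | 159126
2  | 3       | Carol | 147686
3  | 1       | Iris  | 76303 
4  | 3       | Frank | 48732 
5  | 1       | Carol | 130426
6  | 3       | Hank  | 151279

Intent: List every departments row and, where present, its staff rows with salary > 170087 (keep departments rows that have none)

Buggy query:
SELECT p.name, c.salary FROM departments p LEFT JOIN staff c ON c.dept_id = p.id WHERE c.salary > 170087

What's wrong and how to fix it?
Bug: A WHERE condition on the right-hand table after LEFT JOIN drops unmatched parents

Fix: Move the right-table condition into the ON clause so unmatched parents are kept

Corrected query:
SELECT p.name, c.salary FROM departments p LEFT JOIN staff c ON c.dept_id = p.id AND c.salary > 170087

Result:
name      | salary
----------+-------
Legal     | NULL  
HR        | NULL  
Marketing | NULL  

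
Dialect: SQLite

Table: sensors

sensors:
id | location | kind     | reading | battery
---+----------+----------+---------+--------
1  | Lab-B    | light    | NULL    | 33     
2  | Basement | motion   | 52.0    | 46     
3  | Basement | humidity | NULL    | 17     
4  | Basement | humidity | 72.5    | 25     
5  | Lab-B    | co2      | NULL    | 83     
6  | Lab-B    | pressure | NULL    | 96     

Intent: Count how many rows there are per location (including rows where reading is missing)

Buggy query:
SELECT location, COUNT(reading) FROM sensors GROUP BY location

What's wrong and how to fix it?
Bug: COUNT(column) counts non-NULL values only; rows with NULL reading aren't counted

Fix: Replace COUNT(reading) with COUNT(*)

Corrected query:
SELECT location, COUNT(*) FROM sensors GROUP BY location

Result:
location | COUNT(*)
---------+---------
Basement | 3       
Lab-B    | 3       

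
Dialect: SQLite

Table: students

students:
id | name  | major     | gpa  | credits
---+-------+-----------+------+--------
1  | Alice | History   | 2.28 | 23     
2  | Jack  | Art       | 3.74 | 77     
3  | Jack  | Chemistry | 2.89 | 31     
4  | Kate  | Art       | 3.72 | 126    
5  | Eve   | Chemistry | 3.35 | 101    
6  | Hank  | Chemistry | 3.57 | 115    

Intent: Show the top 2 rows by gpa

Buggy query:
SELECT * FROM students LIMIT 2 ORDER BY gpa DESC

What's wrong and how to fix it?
Bug: LIMIT must come after ORDER BY

Fix: Swap the clauses: ORDER BY first, then LIMIT

Corrected query:
SELECT * FROM students ORDER BY gpa DESC LIMIT 2

Result:
id | name | major | gpa  | credits
---+------+-------+------+--------
2  | Jack | Art   | 3.74 | 77     
4  | Kate | Art   | 3.72 | 126    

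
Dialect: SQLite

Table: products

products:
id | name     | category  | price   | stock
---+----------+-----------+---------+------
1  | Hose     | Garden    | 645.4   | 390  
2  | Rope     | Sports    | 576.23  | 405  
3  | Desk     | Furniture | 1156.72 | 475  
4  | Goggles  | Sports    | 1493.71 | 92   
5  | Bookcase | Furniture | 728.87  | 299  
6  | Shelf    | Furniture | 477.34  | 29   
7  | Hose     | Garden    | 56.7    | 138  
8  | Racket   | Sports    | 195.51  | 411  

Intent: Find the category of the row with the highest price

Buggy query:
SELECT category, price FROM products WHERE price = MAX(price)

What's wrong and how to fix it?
Bug: WHERE is evaluated per row; an aggregate over the whole table isn't defined there

Fix: Wrap MAX in a scalar subquery so WHERE compares against a single value

Corrected query:
SELECT category, price FROM products WHERE price = (SELECT MAX(price) FROM products)

Result:
category | price  
---------+--------
Sports   | 1493.71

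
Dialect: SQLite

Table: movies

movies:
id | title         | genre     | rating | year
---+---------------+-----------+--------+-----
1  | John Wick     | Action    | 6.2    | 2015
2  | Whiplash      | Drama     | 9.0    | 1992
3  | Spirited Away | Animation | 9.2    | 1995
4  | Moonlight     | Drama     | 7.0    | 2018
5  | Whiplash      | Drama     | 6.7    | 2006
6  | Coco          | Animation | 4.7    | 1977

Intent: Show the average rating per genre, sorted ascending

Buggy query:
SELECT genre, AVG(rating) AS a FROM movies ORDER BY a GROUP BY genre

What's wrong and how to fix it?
Bug: ORDER BY appears before GROUP BY; SQL clause order requires GROUP BY first

Fix: Reorder: SELECT … FROM … GROUP BY … ORDER BY …

Corrected query:
SELECT genre, AVG(rating) AS a FROM movies GROUP BY genre ORDER BY a

Result:
genre     | a       
----------+---------
Action    | 6.2     
Animation | 6.95    
Drama     | 7.566667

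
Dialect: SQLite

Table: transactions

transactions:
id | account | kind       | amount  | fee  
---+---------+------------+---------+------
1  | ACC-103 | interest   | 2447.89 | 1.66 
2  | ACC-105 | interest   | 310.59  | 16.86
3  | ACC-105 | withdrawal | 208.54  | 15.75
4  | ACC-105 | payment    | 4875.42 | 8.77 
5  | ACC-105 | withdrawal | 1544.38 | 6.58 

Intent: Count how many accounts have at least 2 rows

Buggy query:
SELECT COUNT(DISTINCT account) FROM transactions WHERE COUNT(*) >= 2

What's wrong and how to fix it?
Bug: WHERE filters individual rows, not groups, so a group-level COUNT is invalid there

Fix: Group first with HAVING COUNT(*) >= 2, then COUNT the resulting groups

Corrected query:
SELECT COUNT(*) FROM (SELECT account FROM transactions GROUP BY account HAVING COUNT(*) >= 2)

Result:
COUNT(*)
--------
1       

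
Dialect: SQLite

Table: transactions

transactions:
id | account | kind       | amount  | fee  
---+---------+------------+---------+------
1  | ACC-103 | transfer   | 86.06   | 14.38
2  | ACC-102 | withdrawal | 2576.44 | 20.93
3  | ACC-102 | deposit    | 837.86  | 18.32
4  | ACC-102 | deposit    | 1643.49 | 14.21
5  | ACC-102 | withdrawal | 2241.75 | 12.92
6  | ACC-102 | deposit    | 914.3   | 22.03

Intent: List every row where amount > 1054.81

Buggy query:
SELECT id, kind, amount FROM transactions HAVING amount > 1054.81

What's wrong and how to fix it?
Bug: This is a non-aggregate query (no GROUP BY, no aggregates), so in SQLite the HAVING clause is invalid here; a row-level condition belongs in WHERE

Fix: Replace HAVING with WHERE since the condition applies to individual rows

Corrected query:
SELECT id, kind, amount FROM transactions WHERE amount > 1054.81

Result:
id | kind       | amount 
---+------------+--------
2  | withdrawal | 2576.44
4  | deposit    | 1643.49
5  | withdrawal | 2241.75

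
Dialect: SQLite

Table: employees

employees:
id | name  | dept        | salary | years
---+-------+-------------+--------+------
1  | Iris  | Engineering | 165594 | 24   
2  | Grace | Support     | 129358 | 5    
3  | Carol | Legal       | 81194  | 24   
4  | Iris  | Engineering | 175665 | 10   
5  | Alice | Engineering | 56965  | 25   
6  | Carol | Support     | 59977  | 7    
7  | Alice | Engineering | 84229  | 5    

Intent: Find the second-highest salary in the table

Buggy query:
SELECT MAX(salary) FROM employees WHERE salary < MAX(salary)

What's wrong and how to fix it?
Bug: MAX(salary) on the right of the comparison is an aggregate-in-WHERE error

Fix: Put the inner MAX in a scalar subquery

Corrected query:
SELECT MAX(salary) FROM employees WHERE salary < (SELECT MAX(salary) FROM employees)

Result:
MAX(salary)
-----------
165594     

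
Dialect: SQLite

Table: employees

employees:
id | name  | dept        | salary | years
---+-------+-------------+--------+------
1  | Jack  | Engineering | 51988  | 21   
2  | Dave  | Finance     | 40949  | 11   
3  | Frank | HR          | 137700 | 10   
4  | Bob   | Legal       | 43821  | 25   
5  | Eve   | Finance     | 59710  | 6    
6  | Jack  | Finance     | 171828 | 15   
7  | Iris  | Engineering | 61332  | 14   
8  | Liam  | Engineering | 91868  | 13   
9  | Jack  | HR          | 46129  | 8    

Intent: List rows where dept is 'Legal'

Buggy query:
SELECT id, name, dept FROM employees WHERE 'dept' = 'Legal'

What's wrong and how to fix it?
Bug: Single quotes denote string literals in SQL; the column name is being compared as a constant string

Fix: Remove the quotes around the column name (or use double quotes for an identifier)

Corrected query:
SELECT id, name, dept FROM employees WHERE dept = 'Legal'

Result:
id | name | dept 
---+------+------
4  | Bob  | Legal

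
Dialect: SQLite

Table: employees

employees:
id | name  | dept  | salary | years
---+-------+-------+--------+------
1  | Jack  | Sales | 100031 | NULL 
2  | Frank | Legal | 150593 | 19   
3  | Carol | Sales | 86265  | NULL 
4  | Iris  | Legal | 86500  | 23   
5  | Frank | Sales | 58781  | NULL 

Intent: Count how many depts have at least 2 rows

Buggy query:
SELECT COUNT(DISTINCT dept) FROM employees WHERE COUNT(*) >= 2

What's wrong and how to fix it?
Bug: WHERE filters individual rows, not groups, so a group-level COUNT is invalid there

Fix: Use a subquery that GROUPs and filters with HAVING, then count its rows

Corrected query:
SELECT COUNT(*) FROM (SELECT dept FROM employees GROUP BY dept HAVING COUNT(*) >= 2)

Result:
COUNT(*)
--------
2       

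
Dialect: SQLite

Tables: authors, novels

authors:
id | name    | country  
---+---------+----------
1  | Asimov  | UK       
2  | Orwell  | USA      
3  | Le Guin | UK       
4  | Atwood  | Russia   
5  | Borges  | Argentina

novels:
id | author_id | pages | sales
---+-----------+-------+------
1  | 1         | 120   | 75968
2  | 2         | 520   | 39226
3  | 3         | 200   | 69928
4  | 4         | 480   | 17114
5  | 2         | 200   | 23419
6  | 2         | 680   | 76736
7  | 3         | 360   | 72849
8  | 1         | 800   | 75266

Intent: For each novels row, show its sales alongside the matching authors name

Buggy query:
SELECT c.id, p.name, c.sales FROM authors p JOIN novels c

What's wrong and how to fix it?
Bug: JOIN with no ON clause produces a cartesian product; every novels row pairs with every authors row

Fix: Specify the join condition linking the foreign key to the parent id

Corrected query:
SELECT c.id, p.name, c.sales FROM authors p JOIN novels c ON c.author_id = p.id

Result:
id | name    | sales
---+---------+------
1  | Asimov  | 75968
2  | Orwell  | 39226
3  | Le Guin | 69928
4  | Atwood  | 17114
5  | Orwell  | 23419
6  | Orwell  | 76736
7  | Le Guin | 72849
8  | Asimov  | 75266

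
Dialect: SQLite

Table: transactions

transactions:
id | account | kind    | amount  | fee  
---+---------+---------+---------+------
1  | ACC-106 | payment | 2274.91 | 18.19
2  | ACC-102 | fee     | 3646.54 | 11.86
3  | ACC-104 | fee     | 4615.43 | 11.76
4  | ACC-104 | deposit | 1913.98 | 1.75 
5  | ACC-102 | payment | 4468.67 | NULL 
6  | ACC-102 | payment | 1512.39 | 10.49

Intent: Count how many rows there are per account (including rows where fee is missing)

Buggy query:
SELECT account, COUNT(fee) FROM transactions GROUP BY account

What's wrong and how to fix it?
Bug: COUNT(fee) skips NULLs, so groups with missing fee are undercounted

Fix: Replace COUNT(fee) with COUNT(*)

Corrected query:
SELECT account, COUNT(*) FROM transactions GROUP BY account

Result:
account | COUNT(*)
--------+---------
ACC-102 | 3       
ACC-104 | 2       
ACC-106 | 1       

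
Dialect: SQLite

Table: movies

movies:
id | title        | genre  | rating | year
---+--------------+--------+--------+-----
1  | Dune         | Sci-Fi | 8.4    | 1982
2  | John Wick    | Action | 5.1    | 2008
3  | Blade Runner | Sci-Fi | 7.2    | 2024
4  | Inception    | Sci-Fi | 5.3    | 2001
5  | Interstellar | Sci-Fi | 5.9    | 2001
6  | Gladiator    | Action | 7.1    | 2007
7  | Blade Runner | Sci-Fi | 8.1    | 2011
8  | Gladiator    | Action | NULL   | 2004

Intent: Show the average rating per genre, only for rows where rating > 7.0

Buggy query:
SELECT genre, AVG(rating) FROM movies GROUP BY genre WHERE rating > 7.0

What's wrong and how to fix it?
Bug: Row-level WHERE must come before GROUP BY in the clause order

Fix: Place WHERE between FROM and GROUP BY

Corrected query:
SELECT genre, AVG(rating) FROM movies WHERE rating > 7.0 GROUP BY genre

Result:
genre  | AVG(rating)
-------+------------
Action | 7.1        
Sci-Fi | 7.9        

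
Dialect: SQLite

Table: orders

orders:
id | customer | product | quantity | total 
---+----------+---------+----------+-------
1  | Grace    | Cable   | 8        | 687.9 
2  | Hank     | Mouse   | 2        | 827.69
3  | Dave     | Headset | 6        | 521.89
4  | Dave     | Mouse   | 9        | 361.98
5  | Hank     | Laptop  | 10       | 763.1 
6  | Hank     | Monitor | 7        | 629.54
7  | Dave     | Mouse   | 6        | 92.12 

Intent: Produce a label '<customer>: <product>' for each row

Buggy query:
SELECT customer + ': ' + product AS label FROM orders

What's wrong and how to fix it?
Bug: SQLite uses || for string concatenation; + coerces text to numbers (yielding 0)

Fix: Use the || operator for string concatenation

Corrected query:
SELECT customer || ': ' || product AS label FROM orders

Result:
label        
-------------
Grace: Cable 
Hank: Mouse  
Dave: Headset
Dave: Mouse  
Hank: Laptop 
Hank: Monitor
Dave: Mouse  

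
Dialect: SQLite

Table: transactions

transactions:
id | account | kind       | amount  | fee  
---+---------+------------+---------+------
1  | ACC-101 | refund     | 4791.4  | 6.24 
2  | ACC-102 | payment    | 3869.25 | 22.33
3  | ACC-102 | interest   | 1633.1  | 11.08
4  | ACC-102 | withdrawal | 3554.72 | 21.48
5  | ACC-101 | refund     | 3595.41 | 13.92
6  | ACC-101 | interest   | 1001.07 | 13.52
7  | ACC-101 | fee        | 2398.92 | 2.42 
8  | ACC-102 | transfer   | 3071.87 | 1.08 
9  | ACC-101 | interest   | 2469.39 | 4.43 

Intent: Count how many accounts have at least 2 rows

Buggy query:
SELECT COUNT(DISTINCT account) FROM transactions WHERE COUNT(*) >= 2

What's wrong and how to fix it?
Bug: COUNT(*) cannot appear in WHERE; the per-group count doesn't exist yet

Fix: Group first with HAVING COUNT(*) >= 2, then COUNT the resulting groups

Corrected query:
SELECT COUNT(*) FROM (SELECT account FROM transactions GROUP BY account HAVING COUNT(*) >= 2)

Result:
COUNT(*)
--------
2       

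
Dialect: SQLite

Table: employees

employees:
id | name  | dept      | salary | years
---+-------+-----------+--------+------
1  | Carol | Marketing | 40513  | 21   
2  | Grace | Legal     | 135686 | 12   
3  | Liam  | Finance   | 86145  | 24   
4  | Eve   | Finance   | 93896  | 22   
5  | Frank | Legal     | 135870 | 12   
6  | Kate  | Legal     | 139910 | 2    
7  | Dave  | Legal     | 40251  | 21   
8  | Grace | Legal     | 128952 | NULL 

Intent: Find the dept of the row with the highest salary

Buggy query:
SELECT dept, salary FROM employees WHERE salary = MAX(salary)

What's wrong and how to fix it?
Bug: WHERE is evaluated per row; an aggregate over the whole table isn't defined there

Fix: Use a subquery: WHERE salary = (SELECT MAX(salary) FROM employees)

Corrected query:
SELECT dept, salary FROM employees WHERE salary = (SELECT MAX(salary) FROM employees)

Result:
dept  | salary
------+-------
Legal | 139910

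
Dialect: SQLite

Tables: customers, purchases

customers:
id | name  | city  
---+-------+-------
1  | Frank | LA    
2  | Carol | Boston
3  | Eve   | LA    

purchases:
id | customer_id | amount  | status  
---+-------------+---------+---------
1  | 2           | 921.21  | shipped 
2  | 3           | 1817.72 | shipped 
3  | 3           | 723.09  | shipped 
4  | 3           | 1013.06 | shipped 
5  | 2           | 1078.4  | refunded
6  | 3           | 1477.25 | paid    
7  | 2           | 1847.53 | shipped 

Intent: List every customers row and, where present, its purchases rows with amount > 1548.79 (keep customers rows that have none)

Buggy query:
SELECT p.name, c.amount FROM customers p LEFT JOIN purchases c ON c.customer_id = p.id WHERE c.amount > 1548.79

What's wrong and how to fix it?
Bug: Filtering c.amount in WHERE discards the NULL rows produced by LEFT JOIN, turning it into an inner join

Fix: Move the right-table condition into the ON clause so unmatched parents are kept

Corrected query:
SELECT p.name, c.amount FROM customers p LEFT JOIN purchases c ON c.customer_id = p.id AND c.amount > 1548.79

Result:
name  | amount 
------+--------
Frank | NULL   
Carol | 1847.53
Eve   | 1817.72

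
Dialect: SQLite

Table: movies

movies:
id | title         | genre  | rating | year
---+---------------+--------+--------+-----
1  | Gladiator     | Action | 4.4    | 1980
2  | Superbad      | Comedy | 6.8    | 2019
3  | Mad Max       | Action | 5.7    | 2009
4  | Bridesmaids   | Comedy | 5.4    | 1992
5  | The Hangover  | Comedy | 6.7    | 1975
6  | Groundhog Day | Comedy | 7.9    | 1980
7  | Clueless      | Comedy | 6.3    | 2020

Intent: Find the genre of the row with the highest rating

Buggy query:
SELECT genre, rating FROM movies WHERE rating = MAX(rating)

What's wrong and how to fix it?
Bug: MAX(rating) is an aggregate and cannot be used directly in WHERE

Fix: Wrap MAX in a scalar subquery so WHERE compares against a single value

Corrected query:
SELECT genre, rating FROM movies WHERE rating = (SELECT MAX(rating) FROM movies)

Result:
genre  | rating
-------+-------
Comedy | 7.9   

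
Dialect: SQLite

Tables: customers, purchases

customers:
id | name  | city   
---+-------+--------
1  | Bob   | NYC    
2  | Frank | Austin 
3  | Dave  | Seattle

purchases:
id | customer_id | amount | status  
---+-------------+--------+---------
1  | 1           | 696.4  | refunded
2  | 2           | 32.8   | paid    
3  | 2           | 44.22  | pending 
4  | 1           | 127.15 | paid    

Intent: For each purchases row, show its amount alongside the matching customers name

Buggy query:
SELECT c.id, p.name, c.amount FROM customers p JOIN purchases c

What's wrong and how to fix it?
Bug: Missing join condition: each purchases row is matched to all customers rows instead of just its own

Fix: Specify the join condition linking the foreign key to the parent id

Corrected query:
SELECT c.id, p.name, c.amount FROM customers p JOIN purchases c ON c.customer_id = p.id

Result:
id | name  | amount
---+-------+-------
1  | Bob   | 696.4 
2  | Frank | 32.8  
3  | Frank | 44.22 
4  | Bob   | 127.15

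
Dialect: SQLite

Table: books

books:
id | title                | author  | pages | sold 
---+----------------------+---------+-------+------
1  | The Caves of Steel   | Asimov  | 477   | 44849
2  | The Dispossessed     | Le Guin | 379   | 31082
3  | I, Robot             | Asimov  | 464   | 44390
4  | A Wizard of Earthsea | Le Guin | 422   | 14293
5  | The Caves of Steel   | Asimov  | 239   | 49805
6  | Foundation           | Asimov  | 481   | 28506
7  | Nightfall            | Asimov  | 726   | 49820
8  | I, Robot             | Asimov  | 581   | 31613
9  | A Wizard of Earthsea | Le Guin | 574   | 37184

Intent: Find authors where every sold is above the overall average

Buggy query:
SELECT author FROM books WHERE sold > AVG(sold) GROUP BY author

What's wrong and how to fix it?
Bug: AVG() is an aggregate; it can't sit directly in WHERE

Fix: Compute the overall average in a scalar subquery and compare each group's MIN against it in HAVING

Corrected query:
SELECT author FROM books GROUP BY author HAVING MIN(sold) > (SELECT AVG(sold) FROM books)

Result:
(no rows)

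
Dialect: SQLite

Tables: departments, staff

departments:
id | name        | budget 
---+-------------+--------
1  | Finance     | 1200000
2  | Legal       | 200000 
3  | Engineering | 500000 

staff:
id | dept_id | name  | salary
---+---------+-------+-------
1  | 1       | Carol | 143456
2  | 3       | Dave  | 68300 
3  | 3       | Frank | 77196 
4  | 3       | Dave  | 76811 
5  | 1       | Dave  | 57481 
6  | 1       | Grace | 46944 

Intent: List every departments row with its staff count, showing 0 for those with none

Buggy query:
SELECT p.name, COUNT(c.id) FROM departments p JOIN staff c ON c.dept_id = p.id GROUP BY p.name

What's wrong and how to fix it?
Bug: INNER JOIN drops departments rows that have no matching staff rows

Fix: Use LEFT JOIN so parents without children still appear (COUNT(c.id) gives 0)

Corrected query:
SELECT p.name, COUNT(c.id) FROM departments p LEFT JOIN staff c ON c.dept_id = p.id GROUP BY p.name

Result:
name        | COUNT(c.id)
------------+------------
Engineering | 3          
Finance     | 3          
Legal       | 0          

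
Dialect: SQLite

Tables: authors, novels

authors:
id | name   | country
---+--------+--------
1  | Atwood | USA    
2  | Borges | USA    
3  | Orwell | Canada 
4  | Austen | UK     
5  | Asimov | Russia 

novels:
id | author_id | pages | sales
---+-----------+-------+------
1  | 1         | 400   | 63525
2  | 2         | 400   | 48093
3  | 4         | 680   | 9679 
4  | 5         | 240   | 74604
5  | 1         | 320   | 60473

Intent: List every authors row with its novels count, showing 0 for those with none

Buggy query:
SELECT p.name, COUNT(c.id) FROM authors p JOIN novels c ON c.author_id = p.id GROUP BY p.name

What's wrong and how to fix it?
Bug: INNER JOIN drops authors rows that have no matching novels rows

Fix: Switch to LEFT JOIN to retain unmatched parent rows

Corrected query:
SELECT p.name, COUNT(c.id) FROM authors p LEFT JOIN novels c ON c.author_id = p.id GROUP BY p.name

Result:
name   | COUNT(c.id)
-------+------------
Asimov | 1          
Atwood | 2          
Austen | 1          
Borges | 1          
Orwell | 0          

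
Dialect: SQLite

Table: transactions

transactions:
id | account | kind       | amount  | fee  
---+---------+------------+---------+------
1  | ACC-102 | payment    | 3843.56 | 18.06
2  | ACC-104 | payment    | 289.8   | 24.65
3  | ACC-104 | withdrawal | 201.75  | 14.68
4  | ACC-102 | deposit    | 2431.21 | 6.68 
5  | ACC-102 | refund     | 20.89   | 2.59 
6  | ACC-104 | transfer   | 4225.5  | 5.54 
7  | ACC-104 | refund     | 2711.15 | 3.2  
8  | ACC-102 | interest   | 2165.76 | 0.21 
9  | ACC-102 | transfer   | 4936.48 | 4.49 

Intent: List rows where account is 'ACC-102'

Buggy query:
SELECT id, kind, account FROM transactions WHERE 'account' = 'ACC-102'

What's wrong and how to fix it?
Bug: 'account' in single quotes is a string literal, not the column; the comparison is literal-vs-literal and never true

Fix: Reference the column as account without single quotes

Corrected query:
SELECT id, kind, account FROM transactions WHERE account = 'ACC-102'

Result:
id | kind     | account
---+----------+--------
1  | payment  | ACC-102
4  | deposit  | ACC-102
5  | refund   | ACC-102
8  | interest | ACC-102
9  | transfer | ACC-102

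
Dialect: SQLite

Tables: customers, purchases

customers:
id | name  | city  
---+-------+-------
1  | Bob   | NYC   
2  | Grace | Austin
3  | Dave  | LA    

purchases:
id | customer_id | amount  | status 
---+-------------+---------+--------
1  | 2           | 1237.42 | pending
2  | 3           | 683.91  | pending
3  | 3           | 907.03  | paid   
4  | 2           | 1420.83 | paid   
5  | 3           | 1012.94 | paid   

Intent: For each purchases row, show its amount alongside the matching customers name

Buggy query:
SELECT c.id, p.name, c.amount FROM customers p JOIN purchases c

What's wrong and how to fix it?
Bug: Missing join condition: each purchases row is matched to all customers rows instead of just its own

Fix: Specify the join condition linking the foreign key to the parent id

Corrected query:
SELECT c.id, p.name, c.amount FROM customers p JOIN purchases c ON c.customer_id = p.id

Result:
id | name  | amount 
---+-------+--------
1  | Grace | 1237.42
2  | Dave  | 683.91 
3  | Dave  | 907.03 
4  | Grace | 1420.83
5  | Dave  | 1012.94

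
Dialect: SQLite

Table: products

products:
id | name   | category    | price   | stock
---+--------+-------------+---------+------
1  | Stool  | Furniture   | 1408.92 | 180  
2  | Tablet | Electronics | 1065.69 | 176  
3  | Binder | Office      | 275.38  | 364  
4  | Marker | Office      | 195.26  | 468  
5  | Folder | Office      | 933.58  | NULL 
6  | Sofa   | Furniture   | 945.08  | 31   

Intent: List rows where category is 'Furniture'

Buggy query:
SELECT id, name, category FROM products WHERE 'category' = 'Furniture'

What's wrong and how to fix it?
Bug: 'category' in single quotes is a string literal, not the column; the comparison is literal-vs-literal and never true

Fix: Remove the quotes around the column name (or use double quotes for an identifier)

Corrected query:
SELECT id, name, category FROM products WHERE category = 'Furniture'

Result:
id | name  | category 
---+-------+----------
1  | Stool | Furniture
6  | Sofa  | Furniture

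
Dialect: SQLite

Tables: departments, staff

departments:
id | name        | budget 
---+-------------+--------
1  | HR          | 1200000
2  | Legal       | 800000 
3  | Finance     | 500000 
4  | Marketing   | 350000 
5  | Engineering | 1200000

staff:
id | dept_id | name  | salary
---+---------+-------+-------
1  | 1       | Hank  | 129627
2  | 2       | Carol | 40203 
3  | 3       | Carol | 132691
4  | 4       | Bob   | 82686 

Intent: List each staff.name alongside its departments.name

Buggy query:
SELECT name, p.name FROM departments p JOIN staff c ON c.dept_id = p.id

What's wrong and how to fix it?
Bug: 'name' exists in both joined tables, so the database can't tell which one is meant

Fix: Qualify the column with its table alias (c.name)

Corrected query:
SELECT c.name, p.name FROM departments p JOIN staff c ON c.dept_id = p.id

Result:
name  | name     
------+----------
Hank  | HR       
Carol | Legal    
Carol | Finance  
Bob   | Marketing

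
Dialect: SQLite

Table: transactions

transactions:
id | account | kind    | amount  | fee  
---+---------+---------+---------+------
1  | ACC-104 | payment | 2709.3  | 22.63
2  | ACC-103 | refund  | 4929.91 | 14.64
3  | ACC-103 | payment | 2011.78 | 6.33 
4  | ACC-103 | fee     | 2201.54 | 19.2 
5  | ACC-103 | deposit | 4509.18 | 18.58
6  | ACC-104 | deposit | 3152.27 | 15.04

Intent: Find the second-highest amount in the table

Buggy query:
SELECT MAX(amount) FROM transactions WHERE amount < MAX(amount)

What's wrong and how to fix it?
Bug: MAX(amount) on the right of the comparison is an aggregate-in-WHERE error

Fix: Put the inner MAX in a scalar subquery

Corrected query:
SELECT MAX(amount) FROM transactions WHERE amount < (SELECT MAX(amount) FROM transactions)

Result:
MAX(amount)
-----------
4509.18    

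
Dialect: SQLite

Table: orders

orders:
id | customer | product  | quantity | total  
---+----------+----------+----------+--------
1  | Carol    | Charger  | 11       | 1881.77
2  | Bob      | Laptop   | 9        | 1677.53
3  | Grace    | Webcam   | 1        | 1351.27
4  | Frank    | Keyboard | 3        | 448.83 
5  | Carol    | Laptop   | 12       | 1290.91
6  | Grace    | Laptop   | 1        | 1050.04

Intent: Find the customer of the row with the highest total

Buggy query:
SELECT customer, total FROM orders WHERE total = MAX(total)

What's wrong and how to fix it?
Bug: MAX(total) is an aggregate and cannot be used directly in WHERE

Fix: Use a subquery: WHERE total = (SELECT MAX(total) FROM orders)

Corrected query:
SELECT customer, total FROM orders WHERE total = (SELECT MAX(total) FROM orders)

Result:
customer | total  
---------+--------
Carol    | 1881.77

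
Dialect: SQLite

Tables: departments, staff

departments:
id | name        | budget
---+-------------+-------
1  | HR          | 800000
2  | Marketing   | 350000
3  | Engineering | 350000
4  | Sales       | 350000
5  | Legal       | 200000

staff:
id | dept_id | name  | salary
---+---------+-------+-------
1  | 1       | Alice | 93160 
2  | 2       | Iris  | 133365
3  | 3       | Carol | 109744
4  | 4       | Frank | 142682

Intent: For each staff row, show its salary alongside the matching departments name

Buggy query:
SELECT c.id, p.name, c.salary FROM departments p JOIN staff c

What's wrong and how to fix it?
Bug: JOIN with no ON clause produces a cartesian product; every staff row pairs with every departments row

Fix: Add ON c.dept_id = p.id to the JOIN

Corrected query:
SELECT c.id, p.name, c.salary FROM departments p JOIN staff c ON c.dept_id = p.id

Result:
id | name        | salary
---+-------------+-------
1  | HR          | 93160 
2  | Marketing   | 133365
3  | Engineering | 109744
4  | Sales       | 142682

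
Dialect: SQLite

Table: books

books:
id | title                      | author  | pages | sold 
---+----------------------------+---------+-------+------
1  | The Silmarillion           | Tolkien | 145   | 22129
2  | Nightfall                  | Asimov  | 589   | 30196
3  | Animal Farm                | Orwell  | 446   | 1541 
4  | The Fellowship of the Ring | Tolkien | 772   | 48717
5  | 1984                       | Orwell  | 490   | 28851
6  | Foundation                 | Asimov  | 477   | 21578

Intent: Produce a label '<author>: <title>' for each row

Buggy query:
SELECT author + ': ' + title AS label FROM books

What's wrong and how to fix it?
Bug: '+' is numeric addition; on text columns SQLite converts them to 0 instead of concatenating

Fix: Replace + with || to concatenate text

Corrected query:
SELECT author || ': ' || title AS label FROM books

Result:
label                              
-----------------------------------
Tolkien: The Silmarillion          
Asimov: Nightfall                  
Orwell: Animal Farm                
Tolkien: The Fellowship of the Ring
Orwell: 1984                       
Asimov: Foundation                 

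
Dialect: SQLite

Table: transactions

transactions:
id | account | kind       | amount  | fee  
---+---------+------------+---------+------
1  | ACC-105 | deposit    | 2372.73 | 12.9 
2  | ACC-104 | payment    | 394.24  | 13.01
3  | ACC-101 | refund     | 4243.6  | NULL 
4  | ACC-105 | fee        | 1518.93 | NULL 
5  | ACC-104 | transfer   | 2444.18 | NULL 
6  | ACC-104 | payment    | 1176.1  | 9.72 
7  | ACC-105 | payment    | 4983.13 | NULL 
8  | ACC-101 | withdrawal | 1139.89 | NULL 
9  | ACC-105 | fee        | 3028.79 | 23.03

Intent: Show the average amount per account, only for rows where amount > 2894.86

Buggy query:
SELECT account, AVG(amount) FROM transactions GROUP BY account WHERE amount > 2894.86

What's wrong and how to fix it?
Bug: Row-level WHERE must come before GROUP BY in the clause order

Fix: Move the WHERE clause before GROUP BY

Corrected query:
SELECT account, AVG(amount) FROM transactions WHERE amount > 2894.86 GROUP BY account

Result:
account | AVG(amount)
--------+------------
ACC-101 | 4243.6     
ACC-105 | 4005.96    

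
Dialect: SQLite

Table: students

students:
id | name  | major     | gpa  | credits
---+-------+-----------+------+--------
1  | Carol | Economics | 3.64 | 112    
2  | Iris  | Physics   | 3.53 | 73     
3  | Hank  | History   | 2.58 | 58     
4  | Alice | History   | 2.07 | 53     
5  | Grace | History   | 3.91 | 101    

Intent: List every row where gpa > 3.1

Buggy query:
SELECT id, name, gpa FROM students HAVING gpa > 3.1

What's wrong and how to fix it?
Bug: HAVING filters the output of aggregation, but this query has no GROUP BY and no aggregate functions, so SQLite rejects it (HAVING clause on a non-aggregate query); the condition here is per row

Fix: Replace HAVING with WHERE since the condition applies to individual rows

Corrected query:
SELECT id, name, gpa FROM students WHERE gpa > 3.1

Result:
id | name  | gpa 
---+-------+-----
1  | Carol | 3.64
2  | Iris  | 3.53
5  | Grace | 3.91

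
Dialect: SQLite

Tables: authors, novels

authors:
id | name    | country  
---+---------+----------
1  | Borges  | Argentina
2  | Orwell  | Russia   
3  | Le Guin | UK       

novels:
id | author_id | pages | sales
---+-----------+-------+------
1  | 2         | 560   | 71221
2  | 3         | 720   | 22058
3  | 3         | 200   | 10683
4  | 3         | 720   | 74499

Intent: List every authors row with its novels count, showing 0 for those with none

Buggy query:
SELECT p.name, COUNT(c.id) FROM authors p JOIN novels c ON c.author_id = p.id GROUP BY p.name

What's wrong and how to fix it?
Bug: An inner join excludes parents with zero children

Fix: Use LEFT JOIN so parents without children still appear (COUNT(c.id) gives 0)

Corrected query:
SELECT p.name, COUNT(c.id) FROM authors p LEFT JOIN novels c ON c.author_id = p.id GROUP BY p.name

Result:
name    | COUNT(c.id)
--------+------------
Borges  | 0          
Le Guin | 3          
Orwell  | 1          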